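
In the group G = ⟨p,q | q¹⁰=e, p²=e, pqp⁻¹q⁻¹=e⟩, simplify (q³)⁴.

Compute successive powers of (q³), reducing at each step:
  (q³)²: (q³) · q³ = q⁶
  (q³)³: (q⁶) · q³ = q⁹
  (q³)⁴: (q⁹) · q³ = q²

Answer: q²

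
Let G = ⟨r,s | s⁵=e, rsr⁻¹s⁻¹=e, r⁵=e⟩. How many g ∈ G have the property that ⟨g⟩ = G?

⟨g⟩ = G would require ord(g) = |G| = 25, but the maximum element order in G is 5 < 25. So G is not cyclic and no single element generates it: the count is 0.

Answer: 0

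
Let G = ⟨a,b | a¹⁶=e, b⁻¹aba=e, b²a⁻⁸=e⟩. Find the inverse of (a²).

The order of (a²) is 8 (smallest k with (a²)ᵏ = e), so (a²)⁻¹ = (a²)⁷ = a¹⁴.
Check: (a²) · (a¹⁴) → (a²) · a¹⁴ = e, giving e as required.

Answer: a¹⁴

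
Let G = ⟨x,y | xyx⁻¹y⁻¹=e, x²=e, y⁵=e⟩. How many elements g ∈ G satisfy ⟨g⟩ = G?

G is cyclic of order 10. An element generates G iff its order is 10, and a cyclic group of order 10 has exactly φ(10) = 4 such elements.

Answer: 4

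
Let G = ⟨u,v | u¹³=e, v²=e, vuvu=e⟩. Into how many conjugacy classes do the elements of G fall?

The conjugacy classes (representative and size) are:
  [e] (size 1), [u¹²] (size 2), [u¹¹] (size 2), [u³] (size 2), [u⁴] (size 2), [u⁸] (size 2), [u⁶] (size 2), [v] (size 13).
Class equation: 1 + 2 + 2 + 2 + 2 + 2 + 2 + 13 = 26 = |G|. So G has 8 conjugacy classes.

Answer: 8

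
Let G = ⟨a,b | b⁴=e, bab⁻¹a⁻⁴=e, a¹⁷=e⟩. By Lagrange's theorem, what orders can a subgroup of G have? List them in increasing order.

|G| = 68 = 2² · 17. By Lagrange's theorem the order of any subgroup divides 68; the divisors of 68 are 1, 2, 4, 17, 34, 68.

Answer: 1, 2, 4, 17, 34, 68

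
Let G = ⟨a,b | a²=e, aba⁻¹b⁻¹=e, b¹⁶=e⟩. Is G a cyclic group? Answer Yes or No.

|G| = 32, but the maximum element order in G is 16 < 32. No single element generates all of G, so G is not cyclic.

Answer: No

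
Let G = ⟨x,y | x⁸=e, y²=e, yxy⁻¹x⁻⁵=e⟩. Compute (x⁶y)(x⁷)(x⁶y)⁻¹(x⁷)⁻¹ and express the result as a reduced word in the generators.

[(x⁶y), (x⁷)] = (x⁶y)·(x⁷)·(x⁶y)⁻¹·(x⁷)⁻¹.
  (x⁶y) · (x⁷) = xy
  (xy) · (x²y) = x³
  (x³) · x = x⁴

Answer: x⁴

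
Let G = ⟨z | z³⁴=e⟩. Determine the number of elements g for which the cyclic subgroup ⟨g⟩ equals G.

G is cyclic of order 34. An element generates G iff its order is 34, and a cyclic group of order 34 has exactly φ(34) = 16 such elements.

Answer: 16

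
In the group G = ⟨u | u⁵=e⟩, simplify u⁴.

Compute successive powers of u, reducing at each step:
  u²: u · u = u²
  u³: (u²) · u = u³
  u⁴: (u³) · u = u⁴

Answer: u⁴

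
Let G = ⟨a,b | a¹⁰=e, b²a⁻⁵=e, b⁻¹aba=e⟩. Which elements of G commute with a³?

⟨a³⟩ ⊆ C_G(a³) since powers of a³ commute with a³; so |C_G(a³)| ≥ |⟨a³⟩| = 10.
By orbit–stabilizer, |C_G(a³)| = |G| / |conj. class of a³| = 20 / 2 = 10.
The 10 elements commuting with a³ are {e, a, a², a³, a⁴, a⁵, a⁶, a⁷, a⁸, a⁹}.

Answer: {e, a, a², a³, a⁴, a⁵, a⁶, a⁷, a⁸, a⁹}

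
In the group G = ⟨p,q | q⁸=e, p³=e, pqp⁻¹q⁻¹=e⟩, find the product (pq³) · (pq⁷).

Compute (pq³) · (pq⁷) by multiplying left to right and reducing via the relations at each step:
  (pq³) · p = p²q³
  (p²q³) · q⁷ = p²q²

Answer: p²q²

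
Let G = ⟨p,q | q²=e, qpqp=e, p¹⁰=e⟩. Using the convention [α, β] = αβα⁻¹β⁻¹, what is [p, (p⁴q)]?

[p, (p⁴q)] = p·(p⁴q)·p⁻¹·(p⁴q)⁻¹.
  p · (p⁴q) = p⁵q
  (p⁵q) · (p⁹) = p⁶q
  (p⁶q) · (p⁴q) = p²

Answer: p²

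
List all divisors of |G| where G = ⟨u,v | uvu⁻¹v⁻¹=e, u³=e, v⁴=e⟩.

|G| = 12 = 2² · 3. By Lagrange's theorem the order of any subgroup divides 12; the divisors of 12 are 1, 2, 3, 4, 6, 12.

Answer: 1, 2, 3, 4, 6, 12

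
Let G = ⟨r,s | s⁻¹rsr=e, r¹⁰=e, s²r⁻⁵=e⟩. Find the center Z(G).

An element z ∈ Z(G) iff z commutes with every generator.
For example r⁵ is central: (r⁵)·r = r⁶ = r·(r⁵); (r⁵)·s = s⁻¹ = s·(r⁵).
Whereas r ∉ Z(G) since r·s = rs ≠ r⁴s⁻¹ = s·r.
Checking each of the 20 elements this way gives Z(G) = {e, r⁵}, of order 2.

Answer: {e, r⁵}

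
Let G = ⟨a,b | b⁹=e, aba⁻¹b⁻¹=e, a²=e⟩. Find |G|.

Enumerate words in the generators, reducing via the relations: the distinct elements are
  {a, b, e, ab, b², b³, b⁴, b⁵, b⁶, b⁷, b⁸, ab², ab³, ab⁴, ab⁵, ab⁶, ab⁷, ab⁸}.
No further products give new elements, so |G| = 18.

Answer: 18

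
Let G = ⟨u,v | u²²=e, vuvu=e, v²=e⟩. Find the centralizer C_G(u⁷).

⟨u⁷⟩ ⊆ C_G(u⁷) since powers of u⁷ commute with u⁷; so |C_G(u⁷)| ≥ |⟨u⁷⟩| = 22.
By orbit–stabilizer, |C_G(u⁷)| = |G| / |conj. class of u⁷| = 44 / 2 = 22.
The 22 elements commuting with u⁷ are {e, u, u², u³, u⁴, u⁵, u⁶, u⁷, u⁸, u⁹, u¹⁰, u¹¹, u¹², u¹³, u¹⁴, u¹⁵, u¹⁶, u¹⁷, u¹⁸, u¹⁹, u²⁰, u²¹}.

Answer: {e, u, u², u³, u⁴, u⁵, u⁶, u⁷, u⁸, u⁹, u¹⁰, u¹¹, u¹², u¹³, u¹⁴, u¹⁵, u¹⁶, u¹⁷, u¹⁸, u¹⁹, u²⁰, u²¹}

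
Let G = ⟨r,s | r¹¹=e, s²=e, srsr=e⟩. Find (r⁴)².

Compute successive powers of (r⁴), reducing at each step:
  (r⁴)²: (r⁴) · r⁴ = r⁸

Answer: r⁸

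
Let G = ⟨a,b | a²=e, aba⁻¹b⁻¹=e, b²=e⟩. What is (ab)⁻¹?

The order of (ab) is 2 (smallest k with (ab)ᵏ = e), so (ab)⁻¹ = (ab)¹ = ab.
Check: (ab) · (ab) → (ab) · a = b;   b · b = e, giving e as required.

Answer: ab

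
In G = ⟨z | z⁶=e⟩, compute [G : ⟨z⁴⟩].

First find ord(z⁴) by computing successive powers:
  (z⁴)¹ = z⁴, (z⁴)² = z², (z⁴)³ = e.
So |⟨z⁴⟩| = ord(z⁴) = 3. With |G| = 6, by Lagrange [G : ⟨z⁴⟩] = 6/3 = 2.

Answer: 2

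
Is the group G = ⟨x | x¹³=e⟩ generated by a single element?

|G| = 13. The element x has order 13 (its powers give 13 distinct elements), so ⟨x⟩ = G and G is cyclic.

Answer: Yes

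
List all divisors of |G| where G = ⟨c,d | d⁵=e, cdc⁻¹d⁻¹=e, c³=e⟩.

|G| = 15 = 3 · 5. By Lagrange's theorem the order of any subgroup divides 15; the divisors of 15 are 1, 3, 5, 15.

Answer: 1, 3, 5, 15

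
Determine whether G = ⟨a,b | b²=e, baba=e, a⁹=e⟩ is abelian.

a·b = ab but b·a = a⁸b, so a·b ≠ b·a and G is not abelian.

Answer: No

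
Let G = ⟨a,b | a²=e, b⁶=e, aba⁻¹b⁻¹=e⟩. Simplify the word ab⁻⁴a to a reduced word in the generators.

Multiply left to right, reducing at each step:
  a · b⁻⁴ = ab²
  (ab²) · a = b²

Answer: b²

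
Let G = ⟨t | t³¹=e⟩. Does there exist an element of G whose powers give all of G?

|G| = 31. The element t has order 31 (its powers give 31 distinct elements), so ⟨t⟩ = G and G is cyclic.

Answer: Yes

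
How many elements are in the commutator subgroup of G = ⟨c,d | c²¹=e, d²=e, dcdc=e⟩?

G' = [G, G] is generated by all commutators. The generator-pair commutators are: [c, d] = c².
The subgroup they normally generate is {e, c, c², c³, c⁴, c⁵, c⁶, c⁷, c⁸, c⁹, c¹⁰, c¹¹, c¹², c¹³, c¹⁴, c¹⁵, c¹⁶, c¹⁷, c¹⁸, c¹⁹, c²⁰}, of order 21.
Check: |G/G'| = 42/21 = 2 is the order of the abelianisation.

Answer: 21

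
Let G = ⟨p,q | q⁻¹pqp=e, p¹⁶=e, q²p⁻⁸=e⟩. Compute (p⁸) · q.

Compute (p⁸) · q by multiplying left to right and reducing via the relations at each step:
  (p⁸) · q = q⁻¹

Answer: q⁻¹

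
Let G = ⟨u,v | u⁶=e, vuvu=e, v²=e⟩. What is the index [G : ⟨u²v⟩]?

First find ord(u²v) by computing successive powers:
  (u²v)¹ = u²v, (u²v)² = e.
So |⟨u²v⟩| = ord(u²v) = 2. With |G| = 12, by Lagrange [G : ⟨u²v⟩] = 12/2 = 6.

Answer: 6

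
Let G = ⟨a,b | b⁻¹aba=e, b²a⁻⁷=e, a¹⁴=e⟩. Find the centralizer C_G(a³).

⟨a³⟩ ⊆ C_G(a³) since powers of a³ commute with a³; so |C_G(a³)| ≥ |⟨a³⟩| = 14.
By orbit–stabilizer, |C_G(a³)| = |G| / |conj. class of a³| = 28 / 2 = 14.
The 14 elements commuting with a³ are {e, a, a², a³, a⁴, a⁵, a⁶, a⁷, a⁸, a⁹, a¹⁰, a¹¹, a¹², a¹³}.

Answer: {e, a, a², a³, a⁴, a⁵, a⁶, a⁷, a⁸, a⁹, a¹⁰, a¹¹, a¹², a¹³}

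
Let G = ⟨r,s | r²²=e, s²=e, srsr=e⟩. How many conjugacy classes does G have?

The conjugacy classes (representative and size) are:
  [e] (size 1), [r] (size 2), [r²] (size 2), [r¹⁹] (size 2), [r⁴] (size 2), [r⁵] (size 2), [r⁶] (size 2), [r⁷] (size 2), [r⁸] (size 2), [r¹³] (size 2), [r¹⁰] (size 2), [r¹¹] (size 1), [r⁶s] (size 11), [rs] (size 11).
Class equation: 1 + 2 + 2 + 2 + 2 + 2 + 2 + 2 + 2 + 2 + 2 + 1 + 11 + 11 = 44 = |G|. So G has 14 conjugacy classes.

Answer: 14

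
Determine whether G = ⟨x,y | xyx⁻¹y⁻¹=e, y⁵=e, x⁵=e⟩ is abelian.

Each pair of generators commutes: x·y = xy = y·x. Since the generators pairwise commute, every element of G commutes with every other, so G is abelian.

Answer: Yes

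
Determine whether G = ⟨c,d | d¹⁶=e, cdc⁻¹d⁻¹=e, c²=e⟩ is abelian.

Each pair of generators commutes: c·d = cd = d·c. Since the generators pairwise commute, every element of G commutes with every other, so G is abelian.

Answer: Yes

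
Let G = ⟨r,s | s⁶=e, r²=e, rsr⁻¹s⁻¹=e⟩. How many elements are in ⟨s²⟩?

|⟨s²⟩| equals the order of s². Compute successive powers until reaching e:
  (s²)¹ = s², (s²)² = s⁴, (s²)³ = e.
The smallest positive k with (s²)ᵏ = e is 3, so |⟨s²⟩| = 3.

Answer: 3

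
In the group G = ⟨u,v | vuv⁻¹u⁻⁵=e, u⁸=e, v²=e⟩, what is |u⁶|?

Compute successive powers until reaching e:
  (u⁶)¹ = u⁶, (u⁶)² = u⁴, (u⁶)³ = u², (u⁶)⁴ = e.
The smallest positive k with (u⁶)ᵏ = e is 4.

Answer: 4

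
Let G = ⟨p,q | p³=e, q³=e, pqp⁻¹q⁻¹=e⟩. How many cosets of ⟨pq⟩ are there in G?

First find ord(pq) by computing successive powers:
  (pq)¹ = pq, (pq)² = p²q², (pq)³ = e.
So |⟨pq⟩| = ord(pq) = 3. With |G| = 9, by Lagrange [G : ⟨pq⟩] = 9/3 = 3.

Answer: 3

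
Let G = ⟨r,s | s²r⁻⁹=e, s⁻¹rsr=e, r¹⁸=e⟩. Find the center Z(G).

An element z ∈ Z(G) iff z commutes with every generator.
For example r⁹ is central: (r⁹)·r = r¹⁰ = r·(r⁹); (r⁹)·s = s⁻¹ = s·(r⁹).
Whereas r ∉ Z(G) since r·s = rs ≠ r⁸s⁻¹ = s·r.
Checking each of the 36 elements this way gives Z(G) = {e, r⁹}, of order 2.

Answer: {e, r⁹}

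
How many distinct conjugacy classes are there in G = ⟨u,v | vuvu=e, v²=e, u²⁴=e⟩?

The conjugacy classes (representative and size) are:
  [e] (size 1), [u²³] (size 2), [u²] (size 2), [u³] (size 2), [u²⁰] (size 2), [u¹⁹] (size 2), [u⁶] (size 2), [u⁷] (size 2), [u⁸] (size 2), [u⁹] (size 2), [u¹⁴] (size 2), [u¹¹] (size 2), [u¹²] (size 1), [u⁴v] (size 12), [u⁵v] (size 12).
Class equation: 1 + 2 + 2 + 2 + 2 + 2 + 2 + 2 + 2 + 2 + 2 + 2 + 1 + 12 + 12 = 48 = |G|. So G has 15 conjugacy classes.

Answer: 15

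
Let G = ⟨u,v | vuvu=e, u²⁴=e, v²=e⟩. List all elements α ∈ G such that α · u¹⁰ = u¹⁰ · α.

⟨u¹⁰⟩ ⊆ C_G(u¹⁰) since powers of u¹⁰ commute with u¹⁰; so |C_G(u¹⁰)| ≥ |⟨u¹⁰⟩| = 12.
By orbit–stabilizer, |C_G(u¹⁰)| = |G| / |conj. class of u¹⁰| = 48 / 2 = 24.
The 24 elements commuting with u¹⁰ are {e, u, u², u³, u⁴, u⁵, u⁶, u⁷, u⁸, u⁹, u¹⁰, u¹¹, u¹², u¹³, u¹⁴, u¹⁵, u¹⁶, u¹⁷, u¹⁸, u¹⁹, u²⁰, u²¹, u²², u²³}.

Answer: {e, u, u², u³, u⁴, u⁵, u⁶, u⁷, u⁸, u⁹, u¹⁰, u¹¹, u¹², u¹³, u¹⁴, u¹⁵, u¹⁶, u¹⁷, u¹⁸, u¹⁹, u²⁰, u²¹, u²², u²³}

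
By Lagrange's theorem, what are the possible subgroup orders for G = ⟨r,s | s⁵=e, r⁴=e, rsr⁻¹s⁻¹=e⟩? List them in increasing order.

|G| = 20 = 2² · 5. By Lagrange's theorem the order of any subgroup divides 20; the divisors of 20 are 1, 2, 4, 5, 10, 20.

Answer: 1, 2, 4, 5, 10, 20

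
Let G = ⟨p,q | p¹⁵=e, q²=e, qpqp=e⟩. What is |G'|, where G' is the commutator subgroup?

G' = [G, G] is generated by all commutators. The generator-pair commutators are: [p, q] = p².
The subgroup they normally generate is {e, p, p², p³, p⁴, p⁵, p⁶, p⁷, p⁸, p⁹, p¹⁰, p¹¹, p¹², p¹³, p¹⁴}, of order 15.
Check: |G/G'| = 30/15 = 2 is the order of the abelianisation.

Answer: 15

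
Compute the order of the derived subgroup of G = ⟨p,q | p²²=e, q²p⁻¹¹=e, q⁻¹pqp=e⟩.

G' = [G, G] is generated by all commutators. The generator-pair commutators are: [p, q] = p².
The subgroup they normally generate is {e, p², p⁴, p⁶, p⁸, p¹⁰, p¹², p¹⁴, p¹⁶, p¹⁸, p²⁰}, of order 11.
Check: |G/G'| = 44/11 = 4 is the order of the abelianisation.

Answer: 11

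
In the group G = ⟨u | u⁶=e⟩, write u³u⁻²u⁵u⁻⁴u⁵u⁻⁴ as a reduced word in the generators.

Multiply left to right, reducing at each step:
  (u³) · u⁻² = u
  u · u⁵ = e
  e · u⁻⁴ = u²
  (u²) · u⁵ = u
  u · u⁻⁴ = u³

Answer: u³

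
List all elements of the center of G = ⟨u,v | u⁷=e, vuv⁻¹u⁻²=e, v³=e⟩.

An element z ∈ Z(G) iff z commutes with every generator.
For example e is central: e·u = u = u·e; e·v = v = v·e.
Whereas u ∉ Z(G) since u·v = uv ≠ u²v = v·u.
Checking each of the 21 elements this way gives Z(G) = {e}, of order 1.

Answer: {e}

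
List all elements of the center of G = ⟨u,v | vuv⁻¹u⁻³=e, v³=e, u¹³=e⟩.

An element z ∈ Z(G) iff z commutes with every generator.
For example e is central: e·u = u = u·e; e·v = v = v·e.
Whereas u ∉ Z(G) since u·v = uv ≠ u³v = v·u.
Checking each of the 39 elements this way gives Z(G) = {e}, of order 1.

Answer: {e}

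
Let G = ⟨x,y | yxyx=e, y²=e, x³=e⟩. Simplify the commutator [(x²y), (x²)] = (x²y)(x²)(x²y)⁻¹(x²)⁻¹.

[(x²y), (x²)] = (x²y)·(x²)·(x²y)⁻¹·(x²)⁻¹.
  (x²y) · (x²) = y
  y · (x²y) = x
  x · x = x²

Answer: x²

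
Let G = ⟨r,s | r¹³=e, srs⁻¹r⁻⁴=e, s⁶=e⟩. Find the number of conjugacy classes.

The conjugacy classes (representative and size) are:
  [e] (size 1), [r⁴] (size 6), [r¹¹] (size 6), [r⁷s] (size 13), [r⁸s²] (size 13), [r¹²s³] (size 13), [r⁵s⁴] (size 13), [r¹¹s⁵] (size 13).
Class equation: 1 + 6 + 6 + 13 + 13 + 13 + 13 + 13 = 78 = |G|. So G has 8 conjugacy classes.

Answer: 8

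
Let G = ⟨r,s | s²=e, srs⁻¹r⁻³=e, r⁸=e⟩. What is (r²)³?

Compute successive powers of (r²), reducing at each step:
  (r²)²: (r²) · r² = r⁴
  (r²)³: (r⁴) · r² = r⁶

Answer: r⁶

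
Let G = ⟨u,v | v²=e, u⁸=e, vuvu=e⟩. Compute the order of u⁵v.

Compute successive powers until reaching e:
  (u⁵v)¹ = u⁵v, (u⁵v)² = e.
The smallest positive k with (u⁵v)ᵏ = e is 2.

Answer: 2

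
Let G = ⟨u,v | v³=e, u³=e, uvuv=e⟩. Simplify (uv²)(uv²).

Compute (uv²) · (uv²) by multiplying left to right and reducing via the relations at each step:
  (uv²) · u = uv²u
  (uv²u) · v² = vu²

Answer: vu²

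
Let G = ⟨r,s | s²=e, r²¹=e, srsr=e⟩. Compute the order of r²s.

Compute successive powers until reaching e:
  (r²s)¹ = r²s, (r²s)² = e.
The smallest positive k with (r²s)ᵏ = e is 2.

Answer: 2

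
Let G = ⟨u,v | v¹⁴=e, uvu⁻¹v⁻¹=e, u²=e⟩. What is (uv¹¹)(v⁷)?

Compute (uv¹¹) · (v⁷) by multiplying left to right and reducing via the relations at each step:
  (uv¹¹) · v⁷ = uv⁴

Answer: uv⁴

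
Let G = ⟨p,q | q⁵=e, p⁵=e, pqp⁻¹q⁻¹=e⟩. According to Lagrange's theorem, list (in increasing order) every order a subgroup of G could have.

|G| = 25 = 5². By Lagrange's theorem the order of any subgroup divides 25; the divisors of 25 are 1, 5, 25.

Answer: 1, 5, 25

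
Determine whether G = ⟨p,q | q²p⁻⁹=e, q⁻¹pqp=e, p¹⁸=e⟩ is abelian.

p·q = pq but q·p = p⁸q⁻¹, so p·q ≠ q·p and G is not abelian.

Answer: No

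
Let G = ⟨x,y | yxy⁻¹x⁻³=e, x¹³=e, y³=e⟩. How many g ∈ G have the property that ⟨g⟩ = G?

⟨g⟩ = G would require ord(g) = |G| = 39, but the maximum element order in G is 13 < 39. So G is not cyclic and no single element generates it: the count is 0.

Answer: 0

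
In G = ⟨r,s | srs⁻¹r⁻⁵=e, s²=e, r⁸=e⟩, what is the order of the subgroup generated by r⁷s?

|⟨r⁷s⟩| equals the order of r⁷s. Compute successive powers until reaching e:
  (r⁷s)¹ = r⁷s, (r⁷s)² = r², (r⁷s)³ = rs, (r⁷s)⁴ = r⁴, (r⁷s)⁵ = r³s, (r⁷s)⁶ = r⁶, (r⁷s)⁷ = r⁵s, (r⁷s)⁸ = e.
The smallest positive k with (r⁷s)ᵏ = e is 8, so |⟨r⁷s⟩| = 8.

Answer: 8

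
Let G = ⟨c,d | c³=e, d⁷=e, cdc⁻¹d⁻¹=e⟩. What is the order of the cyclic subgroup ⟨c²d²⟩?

|⟨c²d²⟩| equals the order of c²d². Compute successive powers until reaching e:
  (c²d²)¹ = c²d², (c²d²)² = cd⁴, (c²d²)³ = d⁶, (c²d²)⁴ = c²d, (c²d²)⁵ = cd³, (c²d²)⁶ = d⁵, (c²d²)⁷ = c², (c²d²)⁸ = cd², (c²d²)⁹ = d⁴, (c²d²)¹⁰ = c²d⁶, (c²d²)¹¹ = cd, (c²d²)¹² = d³, (c²d²)¹³ = c²d⁵, (c²d²)¹⁴ = c, (c²d²)¹⁵ = d², (c²d²)¹⁶ = c²d⁴, (c²d²)¹⁷ = cd⁶, (c²d²)¹⁸ = d, (c²d²)¹⁹ = c²d³, (c²d²)²⁰ = cd⁵, (c²d²)²¹ = e.
The smallest positive k with (c²d²)ᵏ = e is 21, so |⟨c²d²⟩| = 21.

Answer: 21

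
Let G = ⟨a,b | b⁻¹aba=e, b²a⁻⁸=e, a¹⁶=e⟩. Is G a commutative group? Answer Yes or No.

a·b = ab but b·a = a⁷b⁻¹, so a·b ≠ b·a and G is not abelian.

Answer: No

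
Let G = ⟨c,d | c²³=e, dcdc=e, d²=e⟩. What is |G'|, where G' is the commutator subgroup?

G' = [G, G] is generated by all commutators. The generator-pair commutators are: [c, d] = c².
The subgroup they normally generate is {e, c, c², c³, c⁴, c⁵, c⁶, c⁷, c⁸, c⁹, c¹⁰, c¹¹, c¹², c¹³, c¹⁴, c¹⁵, c¹⁶, c¹⁷, c¹⁸, c¹⁹, c²⁰, c²¹, c²²}, of order 23.
Check: |G/G'| = 46/23 = 2 is the order of the abelianisation.

Answer: 23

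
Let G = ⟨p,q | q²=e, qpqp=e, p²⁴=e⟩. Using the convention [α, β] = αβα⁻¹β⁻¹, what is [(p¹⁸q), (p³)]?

[(p¹⁸q), (p³)] = (p¹⁸q)·(p³)·(p¹⁸q)⁻¹·(p³)⁻¹.
  (p¹⁸q) · (p³) = p¹⁵q
  (p¹⁵q) · (p¹⁸q) = p²¹
  (p²¹) · (p²¹) = p¹⁸

Answer: p¹⁸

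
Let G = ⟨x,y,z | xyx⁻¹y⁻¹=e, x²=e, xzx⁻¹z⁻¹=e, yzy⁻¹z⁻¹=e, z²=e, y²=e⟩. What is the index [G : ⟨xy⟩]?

First find ord(xy) by computing successive powers:
  (xy)¹ = xy, (xy)² = e.
So |⟨xy⟩| = ord(xy) = 2. With |G| = 8, by Lagrange [G : ⟨xy⟩] = 8/2 = 4.

Answer: 4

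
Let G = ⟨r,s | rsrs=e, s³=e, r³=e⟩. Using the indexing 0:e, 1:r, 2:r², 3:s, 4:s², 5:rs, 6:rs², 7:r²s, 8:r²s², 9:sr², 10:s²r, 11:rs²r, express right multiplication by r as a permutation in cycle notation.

(0 1 2)(3 8 9)(4 10 5)(6 11 7)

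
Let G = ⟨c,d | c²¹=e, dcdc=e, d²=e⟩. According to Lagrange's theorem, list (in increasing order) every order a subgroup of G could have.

|G| = 42 = 2 · 3 · 7. By Lagrange's theorem the order of any subgroup divides 42; the divisors of 42 are 1, 2, 3, 6, 7, 14, 21, 42.

Answer: 1, 2, 3, 6, 7, 14, 21, 42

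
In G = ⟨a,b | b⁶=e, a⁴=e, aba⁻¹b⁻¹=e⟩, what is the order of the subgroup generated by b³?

|⟨b³⟩| equals the order of b³. Compute successive powers until reaching e:
  (b³)¹ = b³, (b³)² = e.
The smallest positive k with (b³)ᵏ = e is 2, so |⟨b³⟩| = 2.

Answer: 2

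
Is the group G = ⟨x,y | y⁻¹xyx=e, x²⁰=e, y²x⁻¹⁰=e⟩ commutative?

x·y = xy but y·x = x⁹y⁻¹, so x·y ≠ y·x and G is not abelian.

Answer: No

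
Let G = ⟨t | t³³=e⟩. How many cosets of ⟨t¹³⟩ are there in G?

First find ord(t¹³) by computing successive powers:
  (t¹³)¹ = t¹³, (t¹³)² = t²⁶, (t¹³)³ = t⁶, (t¹³)⁴ = t¹⁹, (t¹³)⁵ = t³², (t¹³)⁶ = t¹², (t¹³)⁷ = t²⁵, (t¹³)⁸ = t⁵, (t¹³)⁹ = t¹⁸, (t¹³)¹⁰ = t³¹, (t¹³)¹¹ = t¹¹, (t¹³)¹² = t²⁴, (t¹³)¹³ = t⁴, (t¹³)¹⁴ = t¹⁷, (t¹³)¹⁵ = t³⁰, (t¹³)¹⁶ = t¹⁰, (t¹³)¹⁷ = t²³, (t¹³)¹⁸ = t³, (t¹³)¹⁹ = t¹⁶, (t¹³)²⁰ = t²⁹, (t¹³)²¹ = t⁹, (t¹³)²² = t²², (t¹³)²³ = t², (t¹³)²⁴ = t¹⁵, (t¹³)²⁵ = t²⁸, (t¹³)²⁶ = t⁸, (t¹³)²⁷ = t²¹, (t¹³)²⁸ = t, (t¹³)²⁹ = t¹⁴, (t¹³)³⁰ = t²⁷, (t¹³)³¹ = t⁷, (t¹³)³² = t²⁰, (t¹³)³³ = e.
So |⟨t¹³⟩| = ord(t¹³) = 33. With |G| = 33, by Lagrange [G : ⟨t¹³⟩] = 33/33 = 1.

Answer: 1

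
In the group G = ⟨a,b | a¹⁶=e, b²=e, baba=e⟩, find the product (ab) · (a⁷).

Compute (ab) · (a⁷) by multiplying left to right and reducing via the relations at each step:
  (ab) · a⁷ = a¹⁰b

Answer: a¹⁰b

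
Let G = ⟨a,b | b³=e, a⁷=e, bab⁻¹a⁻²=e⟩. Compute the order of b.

Compute successive powers until reaching e:
  b¹ = b, b² = b², b³ = e.
The smallest positive k with bᵏ = e is 3.

Answer: 3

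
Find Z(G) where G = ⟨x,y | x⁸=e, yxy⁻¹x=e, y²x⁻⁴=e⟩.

An element z ∈ Z(G) iff z commutes with every generator.
For example x⁴ is central: (x⁴)·x = x⁵ = x·(x⁴); (x⁴)·y = y⁻¹ = y·(x⁴).
Whereas x ∉ Z(G) since x·y = xy ≠ x³y⁻¹ = y·x.
Checking each of the 16 elements this way gives Z(G) = {e, x⁴}, of order 2.

Answer: {e, x⁴}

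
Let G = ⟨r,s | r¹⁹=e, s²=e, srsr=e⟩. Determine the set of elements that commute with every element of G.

An element z ∈ Z(G) iff z commutes with every generator.
For example e is central: e·r = r = r·e; e·s = s = s·e.
Whereas r ∉ Z(G) since r·s = rs ≠ r¹⁸s = s·r.
Checking each of the 38 elements this way gives Z(G) = {e}, of order 1.

Answer: {e}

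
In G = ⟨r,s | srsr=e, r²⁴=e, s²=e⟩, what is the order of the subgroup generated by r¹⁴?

|⟨r¹⁴⟩| equals the order of r¹⁴. Compute successive powers until reaching e:
  (r¹⁴)¹ = r¹⁴, (r¹⁴)² = r⁴, (r¹⁴)³ = r¹⁸, (r¹⁴)⁴ = r⁸, (r¹⁴)⁵ = r²², (r¹⁴)⁶ = r¹², (r¹⁴)⁷ = r², (r¹⁴)⁸ = r¹⁶, (r¹⁴)⁹ = r⁶, (r¹⁴)¹⁰ = r²⁰, (r¹⁴)¹¹ = r¹⁰, (r¹⁴)¹² = e.
The smallest positive k with (r¹⁴)ᵏ = e is 12, so |⟨r¹⁴⟩| = 12.

Answer: 12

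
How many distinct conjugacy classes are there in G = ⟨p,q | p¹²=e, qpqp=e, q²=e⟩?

The conjugacy classes (representative and size) are:
  [e] (size 1), [p¹¹] (size 2), [p²] (size 2), [p⁹] (size 2), [p⁴] (size 2), [p⁵] (size 2), [p⁶] (size 1), [q] (size 6), [pq] (size 6).
Class equation: 1 + 2 + 2 + 2 + 2 + 2 + 1 + 6 + 6 = 24 = |G|. So G has 9 conjugacy classes.

Answer: 9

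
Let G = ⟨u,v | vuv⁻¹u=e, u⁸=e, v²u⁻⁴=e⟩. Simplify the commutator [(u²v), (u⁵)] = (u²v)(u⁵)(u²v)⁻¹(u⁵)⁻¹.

[(u²v), (u⁵)] = (u²v)·(u⁵)·(u²v)⁻¹·(u⁵)⁻¹.
  (u²v) · (u⁵) = uv⁻¹
  (uv⁻¹) · (u²v⁻¹) = u³
  (u³) · (u³) = u⁶

Answer: u⁶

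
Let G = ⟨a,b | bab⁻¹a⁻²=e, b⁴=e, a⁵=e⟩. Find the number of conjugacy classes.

The conjugacy classes (representative and size) are:
  [e] (size 1), [a⁴] (size 4), [a²b] (size 5), [b²] (size 5), [a³b³] (size 5).
Class equation: 1 + 4 + 5 + 5 + 5 = 20 = |G|. So G has 5 conjugacy classes.

Answer: 5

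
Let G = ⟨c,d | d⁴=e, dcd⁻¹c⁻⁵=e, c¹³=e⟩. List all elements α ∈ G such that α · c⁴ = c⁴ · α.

⟨c⁴⟩ ⊆ C_G(c⁴) since powers of c⁴ commute with c⁴; so |C_G(c⁴)| ≥ |⟨c⁴⟩| = 13.
By orbit–stabilizer, |C_G(c⁴)| = |G| / |conj. class of c⁴| = 52 / 4 = 13.
The 13 elements commuting with c⁴ are {e, c, c², c³, c⁴, c⁵, c⁶, c⁷, c⁸, c⁹, c¹⁰, c¹¹, c¹²}.

Answer: {e, c, c², c³, c⁴, c⁵, c⁶, c⁷, c⁸, c⁹, c¹⁰, c¹¹, c¹²}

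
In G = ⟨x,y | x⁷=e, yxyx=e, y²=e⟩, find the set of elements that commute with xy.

⟨xy⟩ ⊆ C_G(xy) since powers of xy commute with xy; so |C_G(xy)| ≥ |⟨xy⟩| = 2.
By orbit–stabilizer, |C_G(xy)| = |G| / |conj. class of xy| = 14 / 7 = 2.
The 2 elements commuting with xy are {e, xy}.

Answer: {e, xy}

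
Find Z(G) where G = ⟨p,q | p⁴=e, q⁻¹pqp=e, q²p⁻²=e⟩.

An element z ∈ Z(G) iff z commutes with every generator.
For example p² is central: (p²)·p = p³ = p·(p²); (p²)·q = q⁻¹ = q·(p²).
Whereas p ∉ Z(G) since p·q = pq ≠ pq⁻¹ = q·p.
Checking each of the 8 elements this way gives Z(G) = {e, p²}, of order 2.

Answer: {e, p²}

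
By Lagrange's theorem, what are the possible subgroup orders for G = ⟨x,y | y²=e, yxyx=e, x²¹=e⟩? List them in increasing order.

|G| = 42 = 2 · 3 · 7. By Lagrange's theorem the order of any subgroup divides 42; the divisors of 42 are 1, 2, 3, 6, 7, 14, 21, 42.

Answer: 1, 2, 3, 6, 7, 14, 21, 42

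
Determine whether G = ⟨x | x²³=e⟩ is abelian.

G has a single generator, so G is cyclic and hence abelian.

Answer: Yes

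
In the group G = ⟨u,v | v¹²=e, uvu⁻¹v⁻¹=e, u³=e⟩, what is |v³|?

Compute successive powers until reaching e:
  (v³)¹ = v³, (v³)² = v⁶, (v³)³ = v⁹, (v³)⁴ = e.
The smallest positive k with (v³)ᵏ = e is 4.

Answer: 4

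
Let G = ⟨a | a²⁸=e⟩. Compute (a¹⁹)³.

Compute successive powers of (a¹⁹), reducing at each step:
  (a¹⁹)²: (a¹⁹) · a¹⁹ = a¹⁰
  (a¹⁹)³: (a¹⁰) · a¹⁹ = a

Answer: a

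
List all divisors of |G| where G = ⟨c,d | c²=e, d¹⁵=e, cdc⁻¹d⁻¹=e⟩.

|G| = 30 = 2 · 3 · 5. By Lagrange's theorem the order of any subgroup divides 30; the divisors of 30 are 1, 2, 3, 5, 6, 10, 15, 30.

Answer: 1, 2, 3, 5, 6, 10, 15, 30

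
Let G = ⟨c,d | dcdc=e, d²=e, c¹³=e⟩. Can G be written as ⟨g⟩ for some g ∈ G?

Every cyclic group is abelian. But c·d = cd while d·c = c¹²d, so c·d ≠ d·c and G is not abelian. Hence G is not cyclic.

Answer: No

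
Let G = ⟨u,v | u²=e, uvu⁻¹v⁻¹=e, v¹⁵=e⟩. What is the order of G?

Enumerate words in the generators, reducing via the relations: the distinct elements are
  {e, u, v, uv, v², v³, v⁴, v⁵, v⁶, v⁷, v⁸, v⁹, uv², uv³, uv⁴, uv⁵, uv⁶, uv⁷, uv⁸, uv⁹, v¹², v¹³, v¹¹, v¹⁰, v¹⁴, uv¹², uv¹³, uv¹¹, uv¹⁰, uv¹⁴}.
No further products give new elements, so |G| = 30.

Answer: 30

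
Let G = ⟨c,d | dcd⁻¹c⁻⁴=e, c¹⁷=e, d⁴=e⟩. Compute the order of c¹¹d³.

Compute successive powers until reaching e:
  (c¹¹d³)¹ = c¹¹d³, (c¹¹d³)² = cd², (c¹¹d³)³ = c⁷d, (c¹¹d³)⁴ = e.
The smallest positive k with (c¹¹d³)ᵏ = e is 4.

Answer: 4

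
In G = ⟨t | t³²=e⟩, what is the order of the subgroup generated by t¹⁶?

|⟨t¹⁶⟩| equals the order of t¹⁶. Compute successive powers until reaching e:
  (t¹⁶)¹ = t¹⁶, (t¹⁶)² = e.
The smallest positive k with (t¹⁶)ᵏ = e is 2, so |⟨t¹⁶⟩| = 2.

Answer: 2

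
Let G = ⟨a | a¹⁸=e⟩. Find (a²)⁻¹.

The order of (a²) is 9 (smallest k with (a²)ᵏ = e), so (a²)⁻¹ = (a²)⁸ = a¹⁶.
Check: (a²) · (a¹⁶) → (a²) · a¹⁶ = e, giving e as required.

Answer: a¹⁶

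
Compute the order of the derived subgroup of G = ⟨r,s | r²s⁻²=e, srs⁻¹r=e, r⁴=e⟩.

G' = [G, G] is generated by all commutators. The generator-pair commutators are: [r, s] = r².
The subgroup they normally generate is {e, r²}, of order 2.
Check: |G/G'| = 8/2 = 4 is the order of the abelianisation.

Answer: 2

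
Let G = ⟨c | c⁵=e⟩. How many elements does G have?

G is generated by a single element, so G is cyclic. The relator gives c⁵ = e and no smaller power is forced to be e, so the 5 powers {c, e, c², c³, c⁴} are distinct. Hence |G| = 5.

Answer: 5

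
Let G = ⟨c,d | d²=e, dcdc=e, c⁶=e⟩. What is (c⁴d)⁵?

Compute successive powers of (c⁴d), reducing at each step:
  (c⁴d)²: (c⁴d) · c⁴ = d;   d · d = e
  (c⁴d)³: e · c⁴ = c⁴;   (c⁴) · d = c⁴d
  (c⁴d)⁴: (c⁴d) · c⁴ = d;   d · d = e
  (c⁴d)⁵: e · c⁴ = c⁴;   (c⁴) · d = c⁴d

Answer: c⁴d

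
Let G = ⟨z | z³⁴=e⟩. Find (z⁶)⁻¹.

The order of (z⁶) is 17 (smallest k with (z⁶)ᵏ = e), so (z⁶)⁻¹ = (z⁶)¹⁶ = z²⁸.
Check: (z⁶) · (z²⁸) → (z⁶) · z²⁸ = e, giving e as required.

Answer: z²⁸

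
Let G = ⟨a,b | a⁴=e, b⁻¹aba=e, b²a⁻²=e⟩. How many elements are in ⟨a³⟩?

|⟨a³⟩| equals the order of a³. Compute successive powers until reaching e:
  (a³)¹ = a³, (a³)² = a², (a³)³ = a, (a³)⁴ = e.
The smallest positive k with (a³)ᵏ = e is 4, so |⟨a³⟩| = 4.

Answer: 4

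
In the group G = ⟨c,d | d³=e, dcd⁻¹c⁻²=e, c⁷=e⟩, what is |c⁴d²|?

Compute successive powers until reaching e:
  (c⁴d²)¹ = c⁴d², (c⁴d²)² = c⁶d, (c⁴d²)³ = e.
The smallest positive k with (c⁴d²)ᵏ = e is 3.

Answer: 3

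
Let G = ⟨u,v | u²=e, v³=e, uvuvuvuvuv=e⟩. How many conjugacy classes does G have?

The conjugacy classes (representative and size) are:
  [e] (size 1), [uvuv²uvuv²u] (size 15), [vuvuv²u] (size 20), [uv²uv²u] (size 12), [v²uvuv²] (size 12).
Class equation: 1 + 15 + 20 + 12 + 12 = 60 = |G|. So G has 5 conjugacy classes.

Answer: 5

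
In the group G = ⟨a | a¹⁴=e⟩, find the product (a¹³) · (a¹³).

Compute (a¹³) · (a¹³) by multiplying left to right and reducing via the relations at each step:
  (a¹³) · a¹³ = a¹²

Answer: a¹²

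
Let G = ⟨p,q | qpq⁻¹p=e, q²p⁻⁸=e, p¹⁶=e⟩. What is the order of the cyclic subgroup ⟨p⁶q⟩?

|⟨p⁶q⟩| equals the order of p⁶q. Compute successive powers until reaching e:
  (p⁶q)¹ = p⁶q, (p⁶q)² = p⁸, (p⁶q)³ = p⁶q⁻¹, (p⁶q)⁴ = e.
The smallest positive k with (p⁶q)ᵏ = e is 4, so |⟨p⁶q⟩| = 4.

Answer: 4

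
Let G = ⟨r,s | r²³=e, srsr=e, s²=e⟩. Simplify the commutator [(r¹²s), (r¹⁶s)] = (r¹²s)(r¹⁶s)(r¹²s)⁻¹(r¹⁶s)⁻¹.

[(r¹²s), (r¹⁶s)] = (r¹²s)·(r¹⁶s)·(r¹²s)⁻¹·(r¹⁶s)⁻¹.
  (r¹²s) · (r¹⁶s) = r¹⁹
  (r¹⁹) · (r¹²s) = r⁸s
  (r⁸s) · (r¹⁶s) = r¹⁵

Answer: r¹⁵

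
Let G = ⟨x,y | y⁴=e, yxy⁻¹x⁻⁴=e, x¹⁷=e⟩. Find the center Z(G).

An element z ∈ Z(G) iff z commutes with every generator.
For example e is central: e·x = x = x·e; e·y = y = y·e.
Whereas x ∉ Z(G) since x·y = xy ≠ x⁴y = y·x.
Checking each of the 68 elements this way gives Z(G) = {e}, of order 1.

Answer: {e}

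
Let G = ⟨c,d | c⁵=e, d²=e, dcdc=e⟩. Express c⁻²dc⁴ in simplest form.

Multiply left to right, reducing at each step:
  (c³) · d = c³d
  (c³d) · c⁴ = c⁴d

Answer: c⁴d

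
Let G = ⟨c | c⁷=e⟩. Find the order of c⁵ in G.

Compute successive powers until reaching e:
  (c⁵)¹ = c⁵, (c⁵)² = c³, (c⁵)³ = c, (c⁵)⁴ = c⁶, (c⁵)⁵ = c⁴, (c⁵)⁶ = c², (c⁵)⁷ = e.
The smallest positive k with (c⁵)ᵏ = e is 7.

Answer: 7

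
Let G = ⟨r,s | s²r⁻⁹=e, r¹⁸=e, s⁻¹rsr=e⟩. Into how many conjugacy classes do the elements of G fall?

The conjugacy classes (representative and size) are:
  [e] (size 1), [r¹⁷] (size 2), [r¹⁶] (size 2), [r³] (size 2), [r¹⁴] (size 2), [r¹³] (size 2), [r¹²] (size 2), [r¹¹] (size 2), [r¹⁰] (size 2), [r⁹] (size 1), [r⁸s] (size 9), [rs] (size 9).
Class equation: 1 + 2 + 2 + 2 + 2 + 2 + 2 + 2 + 2 + 1 + 9 + 9 = 36 = |G|. So G has 12 conjugacy classes.

Answer: 12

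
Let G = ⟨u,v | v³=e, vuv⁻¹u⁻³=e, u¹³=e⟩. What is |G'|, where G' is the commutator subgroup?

G' = [G, G] is generated by all commutators. The generator-pair commutators are: [u, v] = u¹¹.
The subgroup they normally generate is {e, u, u², u³, u⁴, u⁵, u⁶, u⁷, u⁸, u⁹, u¹⁰, u¹¹, u¹²}, of order 13.
Check: |G/G'| = 39/13 = 3 is the order of the abelianisation.

Answer: 13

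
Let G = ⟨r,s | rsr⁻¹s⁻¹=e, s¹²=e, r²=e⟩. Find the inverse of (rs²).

The order of (rs²) is 6 (smallest k with (rs²)ᵏ = e), so (rs²)⁻¹ = (rs²)⁵ = rs¹⁰.
Check: (rs²) · (rs¹⁰) → (rs²) · r = s²;   (s²) · s¹⁰ = e, giving e as required.

Answer: rs¹⁰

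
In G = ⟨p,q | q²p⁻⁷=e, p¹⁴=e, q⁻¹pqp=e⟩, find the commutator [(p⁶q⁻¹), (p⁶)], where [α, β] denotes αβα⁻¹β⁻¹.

[(p⁶q⁻¹), (p⁶)] = (p⁶q⁻¹)·(p⁶)·(p⁶q⁻¹)⁻¹·(p⁶)⁻¹.
  (p⁶q⁻¹) · (p⁶) = q⁻¹
  (q⁻¹) · (p⁶q) = p⁸
  (p⁸) · (p⁸) = p²

Answer: p²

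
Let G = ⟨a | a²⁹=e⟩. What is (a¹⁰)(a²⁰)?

Compute (a¹⁰) · (a²⁰) by multiplying left to right and reducing via the relations at each step:
  (a¹⁰) · a²⁰ = a

Answer: a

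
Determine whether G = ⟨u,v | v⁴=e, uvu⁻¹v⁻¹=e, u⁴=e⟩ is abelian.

Each pair of generators commutes: u·v = uv = v·u. Since the generators pairwise commute, every element of G commutes with every other, so G is abelian.

Answer: Yes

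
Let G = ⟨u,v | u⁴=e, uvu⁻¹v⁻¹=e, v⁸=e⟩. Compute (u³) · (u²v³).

Compute (u³) · (u²v³) by multiplying left to right and reducing via the relations at each step:
  (u³) · u² = u
  u · v³ = uv³

Answer: uv³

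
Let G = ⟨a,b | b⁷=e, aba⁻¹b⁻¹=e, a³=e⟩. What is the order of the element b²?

Compute successive powers until reaching e:
  (b²)¹ = b², (b²)² = b⁴, (b²)³ = b⁶, (b²)⁴ = b, (b²)⁵ = b³, (b²)⁶ = b⁵, (b²)⁷ = e.
The smallest positive k with (b²)ᵏ = e is 7.

Answer: 7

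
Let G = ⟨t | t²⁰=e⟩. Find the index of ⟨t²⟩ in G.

First find ord(t²) by computing successive powers:
  (t²)¹ = t², (t²)² = t⁴, (t²)³ = t⁶, (t²)⁴ = t⁸, (t²)⁵ = t¹⁰, (t²)⁶ = t¹², (t²)⁷ = t¹⁴, (t²)⁸ = t¹⁶, (t²)⁹ = t¹⁸, (t²)¹⁰ = e.
So |⟨t²⟩| = ord(t²) = 10. With |G| = 20, by Lagrange [G : ⟨t²⟩] = 20/10 = 2.

Answer: 2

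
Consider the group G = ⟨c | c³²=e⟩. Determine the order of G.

G is generated by a single element, so G is cyclic. The relator gives c³² = e and no smaller power is forced to be e, so the 32 powers {c, e, c², c³, c⁴, c⁵, c⁶, c⁷, c⁸, c⁹, c²², c²³, c²¹, c²⁰, c²⁴, c²⁵, c²⁶, c²⁷, c²⁸, c²⁹, c³¹, c³⁰, c¹², c¹³, c¹¹, c¹⁰, c¹⁴, c¹⁵, c¹⁶, c¹⁷, c¹⁸, c¹⁹} are distinct. Hence |G| = 32.

Answer: 32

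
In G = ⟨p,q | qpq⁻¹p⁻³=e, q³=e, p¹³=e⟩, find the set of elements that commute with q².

⟨q²⟩ ⊆ C_G(q²) since powers of q² commute with q²; so |C_G(q²)| ≥ |⟨q²⟩| = 3.
By orbit–stabilizer, |C_G(q²)| = |G| / |conj. class of q²| = 39 / 13 = 3.
The 3 elements commuting with q² are {e, q, q²}.

Answer: {e, q, q²}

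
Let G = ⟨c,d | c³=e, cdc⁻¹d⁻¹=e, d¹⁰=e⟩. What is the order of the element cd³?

Compute successive powers until reaching e:
  (cd³)¹ = cd³, (cd³)² = c²d⁶, (cd³)³ = d⁹, (cd³)⁴ = cd², (cd³)⁵ = c²d⁵, (cd³)⁶ = d⁸, (cd³)⁷ = cd, (cd³)⁸ = c²d⁴, (cd³)⁹ = d⁷, (cd³)¹⁰ = c, (cd³)¹¹ = c²d³, (cd³)¹² = d⁶, (cd³)¹³ = cd⁹, (cd³)¹⁴ = c²d², (cd³)¹⁵ = d⁵, (cd³)¹⁶ = cd⁸, (cd³)¹⁷ = c²d, (cd³)¹⁸ = d⁴, (cd³)¹⁹ = cd⁷, (cd³)²⁰ = c², (cd³)²¹ = d³, (cd³)²² = cd⁶, (cd³)²³ = c²d⁹, (cd³)²⁴ = d², (cd³)²⁵ = cd⁵, (cd³)²⁶ = c²d⁸, (cd³)²⁷ = d, (cd³)²⁸ = cd⁴, (cd³)²⁹ = c²d⁷, (cd³)³⁰ = e.
The smallest positive k with (cd³)ᵏ = e is 30.

Answer: 30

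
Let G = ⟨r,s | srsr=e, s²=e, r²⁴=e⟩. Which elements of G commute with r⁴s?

⟨r⁴s⟩ ⊆ C_G(r⁴s) since powers of r⁴s commute with r⁴s; so |C_G(r⁴s)| ≥ |⟨r⁴s⟩| = 2.
By orbit–stabilizer, |C_G(r⁴s)| = |G| / |conj. class of r⁴s| = 48 / 12 = 4.
The 4 elements commuting with r⁴s are {e, r¹², r⁴s, r¹⁶s}.

Answer: {e, r¹², r⁴s, r¹⁶s}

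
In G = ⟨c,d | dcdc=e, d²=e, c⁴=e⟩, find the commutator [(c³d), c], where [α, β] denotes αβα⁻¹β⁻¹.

[(c³d), c] = (c³d)·c·(c³d)⁻¹·c⁻¹.
  (c³d) · c = c²d
  (c²d) · (c³d) = c³
  (c³) · (c³) = c²

Answer: c²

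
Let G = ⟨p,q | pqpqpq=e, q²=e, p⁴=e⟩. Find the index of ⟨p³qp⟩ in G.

First find ord(p³qp) by computing successive powers:
  (p³qp)¹ = p³qp, (p³qp)² = e.
So |⟨p³qp⟩| = ord(p³qp) = 2. With |G| = 24, by Lagrange [G : ⟨p³qp⟩] = 24/2 = 12.

Answer: 12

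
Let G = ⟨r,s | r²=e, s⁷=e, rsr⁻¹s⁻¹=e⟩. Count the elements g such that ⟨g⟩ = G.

G is cyclic of order 14. An element generates G iff its order is 14, and a cyclic group of order 14 has exactly φ(14) = 6 such elements.

Answer: 6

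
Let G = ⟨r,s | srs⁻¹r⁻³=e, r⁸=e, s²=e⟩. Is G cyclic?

Every cyclic group is abelian. But r·s = rs while s·r = r³s, so r·s ≠ s·r and G is not abelian. Hence G is not cyclic.

Answer: No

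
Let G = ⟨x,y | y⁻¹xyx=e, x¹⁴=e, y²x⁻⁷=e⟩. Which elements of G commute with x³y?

⟨x³y⟩ ⊆ C_G(x³y) since powers of x³y commute with x³y; so |C_G(x³y)| ≥ |⟨x³y⟩| = 4.
By orbit–stabilizer, |C_G(x³y)| = |G| / |conj. class of x³y| = 28 / 7 = 4.
The 4 elements commuting with x³y are {e, x⁷, x³y, x³y⁻¹}.

Answer: {e, x⁷, x³y, x³y⁻¹}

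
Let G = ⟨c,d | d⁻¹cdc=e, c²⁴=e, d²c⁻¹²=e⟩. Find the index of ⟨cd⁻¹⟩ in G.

First find ord(cd⁻¹) by computing successive powers:
  (cd⁻¹)¹ = cd⁻¹, (cd⁻¹)² = c¹², (cd⁻¹)³ = cd, (cd⁻¹)⁴ = e.
So |⟨cd⁻¹⟩| = ord(cd⁻¹) = 4. With |G| = 48, by Lagrange [G : ⟨cd⁻¹⟩] = 48/4 = 12.

Answer: 12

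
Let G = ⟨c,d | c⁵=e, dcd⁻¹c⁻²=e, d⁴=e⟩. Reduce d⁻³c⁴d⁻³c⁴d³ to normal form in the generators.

Multiply left to right, reducing at each step:
  d · c⁴ = c³d
  (c³d) · d⁻³ = c³d²
  (c³d²) · c⁴ = c⁴d²
  (c⁴d²) · d³ = c⁴d

Answer: c⁴d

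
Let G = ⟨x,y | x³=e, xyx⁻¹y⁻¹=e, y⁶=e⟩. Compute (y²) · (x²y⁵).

Compute (y²) · (x²y⁵) by multiplying left to right and reducing via the relations at each step:
  (y²) · x² = x²y²
  (x²y²) · y⁵ = x²y

Answer: x²y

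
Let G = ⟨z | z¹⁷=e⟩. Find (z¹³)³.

Compute successive powers of (z¹³), reducing at each step:
  (z¹³)²: (z¹³) · z¹³ = z⁹
  (z¹³)³: (z⁹) · z¹³ = z⁵

Answer: z⁵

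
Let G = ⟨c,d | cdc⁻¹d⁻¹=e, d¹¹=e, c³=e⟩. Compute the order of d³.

Compute successive powers until reaching e:
  (d³)¹ = d³, (d³)² = d⁶, (d³)³ = d⁹, (d³)⁴ = d, (d³)⁵ = d⁴, (d³)⁶ = d⁷, (d³)⁷ = d¹⁰, (d³)⁸ = d², (d³)⁹ = d⁵, (d³)¹⁰ = d⁸, (d³)¹¹ = e.
The smallest positive k with (d³)ᵏ = e is 11.

Answer: 11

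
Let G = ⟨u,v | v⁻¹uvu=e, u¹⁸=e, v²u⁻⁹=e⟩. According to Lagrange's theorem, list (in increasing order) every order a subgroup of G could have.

|G| = 36 = 2² · 3². By Lagrange's theorem the order of any subgroup divides 36; the divisors of 36 are 1, 2, 3, 4, 6, 9, 12, 18, 36.

Answer: 1, 2, 3, 4, 6, 9, 12, 18, 36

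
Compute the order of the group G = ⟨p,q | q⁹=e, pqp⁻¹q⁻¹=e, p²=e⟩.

Enumerate words in the generators, reducing via the relations: the distinct elements are
  {e, p, q, pq, q², q³, q⁴, q⁵, q⁶, q⁷, q⁸, pq², pq³, pq⁴, pq⁵, pq⁶, pq⁷, pq⁸}.
No further products give new elements, so |G| = 18.

Answer: 18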